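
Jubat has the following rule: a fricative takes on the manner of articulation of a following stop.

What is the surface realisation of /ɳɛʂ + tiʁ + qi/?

[ɳɛʈtiɢqi]

The rule targets /ʂ/ (voiceless retroflex fricative), which sits before the trigger /t/ (stop).
The voiceless retroflex stop is [ʈ], so /ʂ/ → [ʈ].
At the second juncture, /ʁ/ likewise becomes [ɢ] adjacent to /q/.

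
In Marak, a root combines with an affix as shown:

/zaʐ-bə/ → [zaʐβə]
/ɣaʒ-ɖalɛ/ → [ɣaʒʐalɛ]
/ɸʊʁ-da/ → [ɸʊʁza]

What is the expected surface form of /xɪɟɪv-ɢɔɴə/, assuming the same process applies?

[xɪɟɪvʁɔɴə]

The data show progressive manner assimilation: /b/ → [β] after /ʐ/; /ɖ/ → [ʐ] after /ʒ/; /d/ → [z] after /ʁ/. In each pair only manner changes, matching the preceding consonant, while place and voice stay constant.
The rule targets /ɢ/ (voiced uvular stop), which sits after the trigger /v/ (fricative).
The voiced uvular fricative is [ʁ], so /ɢ/ → [ʁ].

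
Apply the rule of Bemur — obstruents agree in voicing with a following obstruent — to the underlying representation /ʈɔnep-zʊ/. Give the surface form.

/p/ is a voiceless bilabial stop. The following trigger /z/ is voiced, so /p/ must become voiced as well.
Changing only its voicing to voiced gives [b] — the voiced bilabial stop.

[ʈɔnebzʊ]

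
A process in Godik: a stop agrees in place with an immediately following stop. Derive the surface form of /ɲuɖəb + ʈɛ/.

[ɲuɖəɖʈɛ]

The rule targets /b/ (voiced bilabial stop), which sits before the trigger /ʈ/ (retroflex).
Changing only its place to retroflex gives [ɖ] — the voiced retroflex stop.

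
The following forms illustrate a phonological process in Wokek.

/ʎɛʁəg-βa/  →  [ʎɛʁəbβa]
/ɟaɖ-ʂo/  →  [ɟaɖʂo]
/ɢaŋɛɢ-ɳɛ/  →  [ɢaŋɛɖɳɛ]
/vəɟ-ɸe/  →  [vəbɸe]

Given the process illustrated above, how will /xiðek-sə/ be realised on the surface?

The data show regressive place assimilation: /g/ → [b] before /β/; /ɢ/ → [ɖ] before /ɳ/; /ɟ/ → [b] before /ɸ/. In each pair only place changes, matching the following consonant, while manner and voice stay constant.
No alternation appears in [ɟaɖʂo]: there the adjacent consonants already agree in place (/ɖ/ and /ʂ/ are both retroflex), so this form is consistent with the same rule.
The rule targets /k/ (voiceless velar stop), which sits before the trigger /s/ (alveolar).
The voiceless alveolar stop is [t], so /k/ → [t].

[xiðetsə]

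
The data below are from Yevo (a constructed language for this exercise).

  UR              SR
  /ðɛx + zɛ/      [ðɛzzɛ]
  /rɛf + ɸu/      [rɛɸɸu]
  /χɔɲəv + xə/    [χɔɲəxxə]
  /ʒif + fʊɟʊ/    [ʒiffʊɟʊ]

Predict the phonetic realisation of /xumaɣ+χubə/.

The data show regressive total assimilation (/x/ → [z] before /z/; /f/ → [ɸ] before /ɸ/; /v/ → [x] before /x/): in every case the target segment becomes identical to its following neighbour, copying more than a single feature.
In [ʒiffʊɟʊ] the two consonants at the boundary are already identical (/f/ + /f/), so the rule applies vacuously and nothing changes.
/ɣ/ is the segment targeted by the rule; it sits immediately before /χ/, so it assimilates completely and surfaces as [χ].

[xumaχχubə]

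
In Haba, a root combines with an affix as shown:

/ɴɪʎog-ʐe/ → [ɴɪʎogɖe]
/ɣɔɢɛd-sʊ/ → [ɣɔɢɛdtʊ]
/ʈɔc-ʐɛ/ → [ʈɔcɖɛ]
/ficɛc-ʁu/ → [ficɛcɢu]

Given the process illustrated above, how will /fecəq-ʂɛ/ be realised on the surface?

The data show progressive manner assimilation: /ʐ/ → [ɖ] after /g/; /s/ → [t] after /d/; /ʐ/ → [ɖ] after /c/; /ʁ/ → [ɢ] after /c/. In each pair only manner changes, matching the preceding consonant, while place and voice stay constant.
The rule targets /ʂ/ (voiceless retroflex fricative), which sits after the trigger /q/ (stop).
Changing only its manner to stop gives [ʈ] — the voiceless retroflex stop.

[fecəqʈɛ]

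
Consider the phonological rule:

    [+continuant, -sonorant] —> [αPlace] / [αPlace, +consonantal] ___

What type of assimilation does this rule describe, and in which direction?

The shared variable α links the value of the place features (abbreviated [Place]) on the target to the same value on the neighbouring segment, so place is the feature that assimilates.
Since the environment is written before the underscore, the trigger precedes the target; the direction is progressive.

progressive place assimilation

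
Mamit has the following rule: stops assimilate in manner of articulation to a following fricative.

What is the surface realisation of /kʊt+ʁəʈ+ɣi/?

/t/ is a voiceless alveolar stop. The following trigger /ʁ/ is a fricative, so /t/ must become a fricative as well.
A voiceless alveolar fricative is [s], so the surface segment is [s].
At the second juncture, /ʈ/ likewise becomes [ʂ] adjacent to /ɣ/.

[kʊsʁəʂɣi]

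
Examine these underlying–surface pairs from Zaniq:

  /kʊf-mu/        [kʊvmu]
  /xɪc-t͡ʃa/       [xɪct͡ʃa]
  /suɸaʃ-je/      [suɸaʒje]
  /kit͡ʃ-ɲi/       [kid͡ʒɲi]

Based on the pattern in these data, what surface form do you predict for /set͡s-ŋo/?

[sed͡zŋo]

The data show regressive voicing assimilation: /f/ → [v] before /m/; /ʃ/ → [ʒ] before /j/; /t͡ʃ/ → [d͡ʒ] before /ɲ/. In each pair only voicing changes, matching the following consonant, while place and manner stay constant.
Nothing changes in [xɪct͡ʃa]: there the adjacent consonants already agree in voicing (/c/ and /t͡ʃ/ are both voiceless), so this form is consistent with the same rule.
The rule targets /t͡s/ (voiceless alveolar affricate), which sits before the trigger /ŋ/ (voiced).
Changing only its voicing to voiced gives [d͡z] — the voiced alveolar affricate.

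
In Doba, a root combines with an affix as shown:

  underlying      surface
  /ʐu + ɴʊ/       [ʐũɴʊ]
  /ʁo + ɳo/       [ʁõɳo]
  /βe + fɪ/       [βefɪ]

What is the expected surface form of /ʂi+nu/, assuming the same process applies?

The data show regressive nasality assimilation (vowel nasalisation): /u/ → [ũ] before /ɴ/; /o/ → [õ] before /ɳ/ — a vowel is nasalised by an immediately following nasal consonant.
No change occurs in [βefɪ] because the vowel at the boundary is adjacent to an oral consonant, not a nasal (/e/ next to /f/).
The vowel /i/ is adjacent to the following nasal /n/, so it acquires [+nasal] and surfaces as [ĩ].

[ʂĩnu]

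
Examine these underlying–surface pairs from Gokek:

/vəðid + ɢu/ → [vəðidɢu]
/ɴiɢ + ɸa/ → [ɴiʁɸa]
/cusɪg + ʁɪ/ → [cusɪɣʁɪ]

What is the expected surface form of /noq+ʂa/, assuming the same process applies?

The data show regressive manner assimilation: /ɢ/ → [ʁ] before /ɸ/; /g/ → [ɣ] before /ʁ/. In each pair only manner changes, matching the following consonant, while place and voice stay constant.
Nothing changes in [vəðidɢu]: there the adjacent consonants already agree in manner (/d/ and /ɢ/ are both stops), so this form is consistent with the same rule.
/q/ is a voiceless uvular stop. The following trigger /ʂ/ is a fricative, so /q/ must become a fricative as well.
The voiceless uvular fricative is [χ], so /q/ → [χ].

[noχʂa]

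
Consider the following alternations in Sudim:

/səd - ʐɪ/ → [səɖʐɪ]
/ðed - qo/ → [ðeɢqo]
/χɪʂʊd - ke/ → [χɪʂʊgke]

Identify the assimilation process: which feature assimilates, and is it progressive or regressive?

regressive place assimilation

Underlying /d/ is realised as [ɖ] next to /ʐ/; /ʐ/ itself does not change.
The change alveolar → retroflex matches the place of the following /ʐ/, identifying this as place assimilation.
Manner and voice are unchanged, so the assimilation is partial, not total.
Checking the remaining alternations: /d/ → [ɢ] before /q/ (alveolar → uvular, matching uvular); /d/ → [g] before /k/ (alveolar → velar, matching velar) — only place changes, and always toward the following segment.
Since the segment that changes precedes the conditioning segment, the assimilation is regressive.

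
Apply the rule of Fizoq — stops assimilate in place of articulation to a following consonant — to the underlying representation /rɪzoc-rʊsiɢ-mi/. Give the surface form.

[rɪzotrʊsibmi]

/c/ is a voiceless palatal stop. The following trigger /r/ is alveolar, so /c/ must become alveolar as well.
Changing only its place to alveolar gives [t] — the voiceless alveolar stop.
At the second juncture, /ɢ/ likewise becomes [b] adjacent to /m/.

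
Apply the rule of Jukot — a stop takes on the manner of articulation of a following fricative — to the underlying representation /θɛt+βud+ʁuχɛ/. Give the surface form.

[θɛsβuzʁuχɛ]

The rule targets /t/ (voiceless alveolar stop), which sits before the trigger /β/ (fricative).
The voiceless alveolar fricative is [s], so /t/ → [s].
At the second juncture, /d/ likewise becomes [z] adjacent to /ʁ/.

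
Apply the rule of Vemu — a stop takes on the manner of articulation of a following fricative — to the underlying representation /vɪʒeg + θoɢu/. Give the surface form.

The rule targets /g/ (voiced velar stop), which sits before the trigger /θ/ (fricative).
Changing only its manner to fricative gives [ɣ] — the voiced velar fricative.

[vɪʒeɣθoɢu]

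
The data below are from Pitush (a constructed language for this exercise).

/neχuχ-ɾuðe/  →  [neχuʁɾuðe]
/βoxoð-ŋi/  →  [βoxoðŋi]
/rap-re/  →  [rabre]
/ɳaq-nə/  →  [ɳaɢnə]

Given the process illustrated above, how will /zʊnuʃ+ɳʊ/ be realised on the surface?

The data show regressive voicing assimilation: /χ/ → [ʁ] before /ɾ/; /p/ → [b] before /r/; /q/ → [ɢ] before /n/. In each pair only voicing changes, matching the following consonant, while place and manner stay constant.
No alternation appears in [βoxoðŋi]: there the adjacent consonants already agree in voicing (/ð/ and /ŋ/ are both voiced), so this form is consistent with the same rule.
The rule targets /ʃ/ (voiceless postalveolar fricative), which sits before the trigger /ɳ/ (voiced).
The voiced postalveolar fricative is [ʒ], so /ʃ/ → [ʒ].

[zʊnuʒɳʊ]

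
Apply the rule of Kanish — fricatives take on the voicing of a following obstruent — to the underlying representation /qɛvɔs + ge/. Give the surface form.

The rule targets /s/ (voiceless alveolar fricative), which sits before the trigger /g/ (voiced).
Changing only its voicing to voiced gives [z] — the voiced alveolar fricative.

[qɛvɔzge]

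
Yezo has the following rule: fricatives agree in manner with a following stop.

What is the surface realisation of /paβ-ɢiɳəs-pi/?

[pabɢiɳətpi]

The rule targets /β/ (voiced bilabial fricative), which sits before the trigger /ɢ/ (stop).
The voiced bilabial stop is [b], so /β/ → [b].
At the second juncture, /s/ likewise becomes [t] adjacent to /p/.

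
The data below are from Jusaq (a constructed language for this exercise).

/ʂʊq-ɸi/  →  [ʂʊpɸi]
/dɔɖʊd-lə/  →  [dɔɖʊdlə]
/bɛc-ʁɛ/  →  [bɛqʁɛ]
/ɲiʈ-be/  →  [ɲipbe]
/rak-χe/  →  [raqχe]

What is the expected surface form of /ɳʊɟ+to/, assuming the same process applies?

The data show regressive place assimilation: /q/ → [p] before /ɸ/; /c/ → [q] before /ʁ/; /ʈ/ → [p] before /b/; /k/ → [q] before /χ/. In each pair only place changes, matching the following consonant, while manner and voice stay constant.
No alternation appears in [dɔɖʊdlə]: there the adjacent consonants already agree in place (/d/ and /l/ are both alveolar), so this form is consistent with the same rule.
/ɟ/ is a voiced palatal stop. The following trigger /t/ is alveolar, so /ɟ/ must become alveolar as well.
A voiced alveolar stop is [d], so the surface segment is [d].

[ɳʊdto]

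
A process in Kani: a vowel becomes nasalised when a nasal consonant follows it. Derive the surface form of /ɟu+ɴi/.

/u/ sits next to the nasal /ɴ/ and is therefore nasalised to [ũ].

[ɟũɴi]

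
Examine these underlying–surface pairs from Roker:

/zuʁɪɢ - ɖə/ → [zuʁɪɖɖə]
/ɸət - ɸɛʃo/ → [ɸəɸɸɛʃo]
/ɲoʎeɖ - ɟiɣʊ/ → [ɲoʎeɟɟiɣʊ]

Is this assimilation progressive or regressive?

Underlying /ɢ/ is realised as [ɖ] next to /ɖ/; /ɖ/ itself does not change.
The output [ɖ] is identical to the trigger /ɖ/ — every feature (place, manner, voicing) has been copied — so this is total assimilation.
The remaining alternations confirm this: /t/ → [ɸ] before /ɸ/; /ɖ/ → [ɟ] before /ɟ/ — in each case the output is a copy of the following consonant.
The trigger is the following segment, so the direction is regressive (anticipatory).

regressive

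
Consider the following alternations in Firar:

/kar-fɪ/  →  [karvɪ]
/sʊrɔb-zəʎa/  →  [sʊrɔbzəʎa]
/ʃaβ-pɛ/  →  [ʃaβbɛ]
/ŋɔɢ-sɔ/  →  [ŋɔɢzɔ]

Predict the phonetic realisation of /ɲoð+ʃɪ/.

The data show progressive voicing assimilation: /f/ → [v] after /r/; /p/ → [b] after /β/; /s/ → [z] after /ɢ/. In each pair only voicing changes, matching the preceding consonant, while place and manner stay constant.
Nothing changes in [sʊrɔbzəʎa]: there the adjacent consonants already agree in voicing (/z/ and /b/ are both voiced), so this form is consistent with the same rule.
/ʃ/ is a voiceless postalveolar fricative. The preceding trigger /ð/ is voiced, so /ʃ/ must become voiced as well.
A voiced postalveolar fricative is [ʒ], so the surface segment is [ʒ].

[ɲoðʒɪ]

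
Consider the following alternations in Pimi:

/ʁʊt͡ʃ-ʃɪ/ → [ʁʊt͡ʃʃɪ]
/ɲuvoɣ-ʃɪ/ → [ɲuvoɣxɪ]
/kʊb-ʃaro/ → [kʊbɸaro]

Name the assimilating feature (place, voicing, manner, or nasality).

place

Underlying /ʃ/ is realised as [x] next to /ɣ/; /ɣ/ itself does not change.
The change postalveolar → velar matches the place of the preceding /ɣ/, identifying this as place assimilation.
Checking the remaining alternation: /ʃ/ → [ɸ] after /b/ (postalveolar → bilabial, matching bilabial) — only place changes, and always toward the preceding segment.
Nothing changes in [ʁʊt͡ʃʃɪ]: there the adjacent consonants already agree in place (/ʃ/ and /t͡ʃ/ are both postalveolar), so this form is consistent with the same rule.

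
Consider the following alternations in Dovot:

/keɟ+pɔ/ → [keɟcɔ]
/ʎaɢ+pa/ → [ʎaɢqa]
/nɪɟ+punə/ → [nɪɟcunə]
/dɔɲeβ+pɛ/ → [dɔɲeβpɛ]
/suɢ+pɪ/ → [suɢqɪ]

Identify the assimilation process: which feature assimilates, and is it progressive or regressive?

progressive place assimilation

Comparing underlying and surface forms, /p/ → [c] is the alternation; the neighbouring /ɟ/ is constant.
/p/ is bilabial while /ɟ/ is palatal; the output [c] is palatal, matching the trigger — so the feature that spreads is place.
Manner and voice are unchanged, so the assimilation is partial, not total.
Checking the remaining alternation: /p/ → [q] after /ɢ/ (bilabial → uvular, matching uvular) — only place changes, and always toward the preceding segment.
Nothing changes in [dɔɲeβpɛ]: there the adjacent consonants already agree in place (/p/ and /β/ are both bilabial), so this form is consistent with the same rule.
The trigger is the preceding segment, so the direction is progressive (perseverative).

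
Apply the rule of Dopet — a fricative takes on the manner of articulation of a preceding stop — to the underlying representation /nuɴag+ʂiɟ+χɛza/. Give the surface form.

[nuɴagʈiɟqɛza]

The rule targets /ʂ/ (voiceless retroflex fricative), which sits after the trigger /g/ (stop).
A voiceless retroflex stop is [ʈ], so the surface segment is [ʈ].
The same rule applies at the second boundary: /χ/ → [q] next to /ɟ/.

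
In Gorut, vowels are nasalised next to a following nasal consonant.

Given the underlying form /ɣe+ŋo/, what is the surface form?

[ɣẽŋo]

/e/ sits next to the nasal /ŋ/ and is therefore nasalised to [ẽ].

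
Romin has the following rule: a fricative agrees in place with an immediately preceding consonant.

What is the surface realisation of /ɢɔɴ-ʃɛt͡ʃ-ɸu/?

[ɢɔɴχɛt͡ʃʃu]

/ʃ/ is a voiceless postalveolar fricative. The preceding trigger /ɴ/ is uvular, so /ʃ/ must become uvular as well.
A voiceless uvular fricative is [χ], so the surface segment is [χ].
At the second juncture, /ɸ/ likewise becomes [ʃ] adjacent to /t͡ʃ/.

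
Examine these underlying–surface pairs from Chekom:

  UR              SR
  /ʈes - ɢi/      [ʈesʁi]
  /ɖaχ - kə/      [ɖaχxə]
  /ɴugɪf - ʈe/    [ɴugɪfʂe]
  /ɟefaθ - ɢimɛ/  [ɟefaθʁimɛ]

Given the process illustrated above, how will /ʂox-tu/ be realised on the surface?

[ʂoxsu]

The data show progressive manner assimilation: /ɢ/ → [ʁ] after /s/; /k/ → [x] after /χ/; /ʈ/ → [ʂ] after /f/; /ɢ/ → [ʁ] after /θ/. In each pair only manner changes, matching the preceding consonant, while place and voice stay constant.
The rule targets /t/ (voiceless alveolar stop), which sits after the trigger /x/ (fricative).
The voiceless alveolar fricative is [s], so /t/ → [s].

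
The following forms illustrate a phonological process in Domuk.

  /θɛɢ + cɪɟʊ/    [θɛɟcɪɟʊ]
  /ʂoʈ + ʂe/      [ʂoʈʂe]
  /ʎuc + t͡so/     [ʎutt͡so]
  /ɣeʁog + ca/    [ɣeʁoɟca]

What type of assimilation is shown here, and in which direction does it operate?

Underlying /ɢ/ is realised as [ɟ] next to /c/; /c/ itself does not change.
The change uvular → palatal matches the place of the following /c/, identifying this as place assimilation.
Manner and voice are unchanged, so the assimilation is partial, not total.
Checking the remaining alternations: /c/ → [t] before /t͡s/ (palatal → alveolar, matching alveolar); /g/ → [ɟ] before /c/ (velar → palatal, matching palatal) — only place changes, and always toward the following segment.
No alternation appears in [ʂoʈʂe]: there the adjacent consonants already agree in place (/ʈ/ and /ʂ/ are both retroflex), so this form is consistent with the same rule.
Since the segment that changes precedes the conditioning segment, the assimilation is regressive.

regressive place assimilation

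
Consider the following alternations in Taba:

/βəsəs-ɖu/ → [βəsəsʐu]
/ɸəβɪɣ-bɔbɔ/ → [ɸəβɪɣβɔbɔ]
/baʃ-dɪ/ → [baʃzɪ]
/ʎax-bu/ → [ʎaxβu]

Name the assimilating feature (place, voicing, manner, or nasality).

manner

Underlying /ɖ/ is realised as [ʐ] next to /s/; /s/ itself does not change.
/ɖ/ is a stop while /s/ is a fricative; the output [ʐ] is a fricative, matching the trigger — so the feature that spreads is manner.
The same holds elsewhere in the data: /b/ → [β] after /ɣ/ (stop → fricative, matching a fricative); /d/ → [z] after /ʃ/ (stop → fricative, matching a fricative); /b/ → [β] after /x/ (stop → fricative, matching a fricative) — only manner changes, and always toward the preceding segment.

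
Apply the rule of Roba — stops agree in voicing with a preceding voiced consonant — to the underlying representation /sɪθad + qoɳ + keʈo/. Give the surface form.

[sɪθadɢoɳgeʈo]

/q/ is a voiceless uvular stop. The preceding trigger /d/ is voiced, so /q/ must become voiced as well.
A voiced uvular stop is [ɢ], so the surface segment is [ɢ].
The same rule applies at the second boundary: /k/ → [g] next to /ɳ/.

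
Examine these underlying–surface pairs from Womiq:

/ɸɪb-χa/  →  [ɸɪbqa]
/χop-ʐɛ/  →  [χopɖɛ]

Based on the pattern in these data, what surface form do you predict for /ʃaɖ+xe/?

[ʃaɖke]

The data show progressive manner assimilation: /χ/ → [q] after /b/; /ʐ/ → [ɖ] after /p/. In each pair only manner changes, matching the preceding consonant, while place and voice stay constant.
The rule targets /x/ (voiceless velar fricative), which sits after the trigger /ɖ/ (stop).
A voiceless velar stop is [k], so the surface segment is [k].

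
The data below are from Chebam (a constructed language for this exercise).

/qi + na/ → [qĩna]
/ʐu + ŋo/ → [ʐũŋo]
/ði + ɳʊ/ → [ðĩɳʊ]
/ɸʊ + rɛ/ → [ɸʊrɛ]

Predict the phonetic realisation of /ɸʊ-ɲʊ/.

[ɸʊ̃ɲʊ]

The data show regressive nasality assimilation (vowel nasalisation): /i/ → [ĩ] before /n/; /u/ → [ũ] before /ŋ/; /i/ → [ĩ] before /ɳ/ — a vowel is nasalised by an immediately following nasal consonant.
No change occurs in [ɸʊrɛ] because the vowel at the boundary is adjacent to an oral consonant, not a nasal (/ʊ/ next to /r/).
The vowel /ʊ/ is adjacent to the following nasal /ɲ/, so it acquires [+nasal] and surfaces as [ʊ̃].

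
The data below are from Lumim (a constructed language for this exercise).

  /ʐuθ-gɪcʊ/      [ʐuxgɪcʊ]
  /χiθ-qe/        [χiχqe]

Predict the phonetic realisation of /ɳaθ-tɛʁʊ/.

The data show regressive place assimilation: /θ/ → [x] before /g/; /θ/ → [χ] before /q/. In each pair only place changes, matching the following consonant, while manner and voice stay constant.
The rule targets /θ/ (voiceless dental fricative), which sits before the trigger /t/ (alveolar).
A voiceless alveolar fricative is [s], so the surface segment is [s].

[ɳastɛʁʊ]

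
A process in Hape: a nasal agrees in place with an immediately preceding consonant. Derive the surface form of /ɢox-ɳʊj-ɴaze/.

[ɢoxŋʊjɲaze]

The rule targets /ɳ/ (voiced retroflex nasal), which sits after the trigger /x/ (velar).
The voiced velar nasal is [ŋ], so /ɳ/ → [ŋ].
The same rule applies at the second boundary: /ɴ/ → [ɲ] next to /j/.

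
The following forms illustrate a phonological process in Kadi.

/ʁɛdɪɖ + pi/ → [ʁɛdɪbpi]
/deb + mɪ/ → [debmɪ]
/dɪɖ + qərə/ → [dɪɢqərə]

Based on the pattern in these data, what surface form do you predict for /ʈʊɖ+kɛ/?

The data show regressive place assimilation: /ɖ/ → [b] before /p/; /ɖ/ → [ɢ] before /q/. In each pair only place changes, matching the following consonant, while manner and voice stay constant.
No alternation appears in [debmɪ]: there the adjacent consonants already agree in place (/b/ and /m/ are both bilabial), so this form is consistent with the same rule.
The rule targets /ɖ/ (voiced retroflex stop), which sits before the trigger /k/ (velar).
A voiced velar stop is [g], so the surface segment is [g].

[ʈʊgkɛ]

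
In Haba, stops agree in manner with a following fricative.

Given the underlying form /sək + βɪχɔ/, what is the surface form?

[səxβɪχɔ]

/k/ is a voiceless velar stop. The following trigger /β/ is a fricative, so /k/ must become a fricative as well.
Changing only its manner to fricative gives [x] — the voiceless velar fricative.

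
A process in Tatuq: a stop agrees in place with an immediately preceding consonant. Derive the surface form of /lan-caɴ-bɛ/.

[lantaɴɢɛ]

The rule targets /c/ (voiceless palatal stop), which sits after the trigger /n/ (alveolar).
A voiceless alveolar stop is [t], so the surface segment is [t].
The same rule applies at the second boundary: /b/ → [ɢ] next to /ɴ/.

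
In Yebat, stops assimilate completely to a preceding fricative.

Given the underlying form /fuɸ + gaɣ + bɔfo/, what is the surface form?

/g/ is the segment targeted by the rule; it sits immediately after /ɸ/, so it assimilates completely and surfaces as [ɸ].
The same rule applies at the second boundary: /b/ → [ɣ] next to /ɣ/.

[fuɸɸaɣɣɔfo]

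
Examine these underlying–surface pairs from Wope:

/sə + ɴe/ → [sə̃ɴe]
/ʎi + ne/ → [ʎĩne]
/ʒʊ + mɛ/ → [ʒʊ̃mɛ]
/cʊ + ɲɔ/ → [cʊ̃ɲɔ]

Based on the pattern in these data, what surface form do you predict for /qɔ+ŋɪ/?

The data show regressive nasality assimilation (vowel nasalisation): /ə/ → [ə̃] before /ɴ/; /i/ → [ĩ] before /n/; /ʊ/ → [ʊ̃] before /m/; /ʊ/ → [ʊ̃] before /ɲ/ — a vowel is nasalised by an immediately following nasal consonant.
/ɔ/ sits next to the nasal /ŋ/ and is therefore nasalised to [ɔ̃].

[qɔ̃ŋɪ]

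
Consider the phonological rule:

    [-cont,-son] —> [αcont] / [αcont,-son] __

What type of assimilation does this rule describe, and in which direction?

progressive manner assimilation

The shared variable α links the value of [cont] on the target to that of the neighbouring obstruent. [cont] distinguishes stops from fricatives — a manner-of-articulation feature — so this is manner assimilation.
The conditioning segment sits to the left of the focus bar, meaning the trigger precedes the segment that changes — progressive assimilation.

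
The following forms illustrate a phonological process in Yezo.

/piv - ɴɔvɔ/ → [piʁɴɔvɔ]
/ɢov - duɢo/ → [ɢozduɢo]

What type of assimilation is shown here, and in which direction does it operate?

Comparing underlying and surface forms, /v/ → [ʁ] is the alternation; the neighbouring /ɴ/ is constant.
The change labiodental → uvular matches the place of the following /ɴ/, identifying this as place assimilation.
Manner and voice are unchanged, so the assimilation is partial, not total.
The other alternating form patterns the same way: /v/ → [z] before /d/ (labiodental → alveolar, matching alveolar) — only place changes, and always toward the following segment.
Since the segment that changes precedes the conditioning segment, the assimilation is regressive.

regressive place assimilation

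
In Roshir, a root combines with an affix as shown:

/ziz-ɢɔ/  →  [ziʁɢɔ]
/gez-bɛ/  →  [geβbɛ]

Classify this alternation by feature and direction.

regressive place assimilation

Comparing underlying and surface forms, /z/ → [ʁ] is the alternation; the neighbouring /ɢ/ is constant.
The change alveolar → uvular matches the place of the following /ɢ/, identifying this as place assimilation.
Manner and voice are unchanged, so the assimilation is partial, not total.
The other alternating form patterns the same way: /z/ → [β] before /b/ (alveolar → bilabial, matching bilabial) — only place changes, and always toward the following segment.
The trigger is the following segment, so the direction is regressive (anticipatory).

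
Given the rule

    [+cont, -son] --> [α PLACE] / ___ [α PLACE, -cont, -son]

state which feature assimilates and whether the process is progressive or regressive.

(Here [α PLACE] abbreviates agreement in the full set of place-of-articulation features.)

The shared variable α links the value of the place features (abbreviated [PLACE]) on the target to the same value on the neighbouring segment, so place is the feature that assimilates.
Since the environment is written after the underscore, the trigger follows the target; the direction is regressive.

regressive place assimilation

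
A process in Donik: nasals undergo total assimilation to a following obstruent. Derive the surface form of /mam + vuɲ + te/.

[mavvutte]

/m/ is the segment targeted by the rule; it sits immediately before /v/, so it assimilates completely and surfaces as [v].
At the second juncture, /ɲ/ likewise becomes [t] adjacent to /t/.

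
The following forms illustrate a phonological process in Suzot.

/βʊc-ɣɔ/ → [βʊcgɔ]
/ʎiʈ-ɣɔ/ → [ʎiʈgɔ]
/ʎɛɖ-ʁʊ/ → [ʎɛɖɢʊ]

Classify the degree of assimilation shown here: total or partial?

partial assimilation

Underlying /ɣ/ is realised as [g] next to /c/; /c/ itself does not change.
The change fricative → stop matches the manner of the preceding /c/, identifying this as manner assimilation.
Place and voice are unchanged, so the assimilation is partial, not total.
The other alternating forms pattern the same way: /ɣ/ → [g] after /ʈ/ (fricative → stop, matching a stop); /ʁ/ → [ɢ] after /ɖ/ (fricative → stop, matching a stop) — only manner changes, and always toward the preceding segment.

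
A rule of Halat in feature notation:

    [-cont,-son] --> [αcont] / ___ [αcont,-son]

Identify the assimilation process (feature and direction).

The rule copies [cont] (continuancy) from the environment onto the target stops; since [±cont] encodes the stop/fricative manner contrast, the assimilating dimension is manner.
Since the environment is written after the underscore, the trigger follows the target; the direction is regressive.

regressive manner assimilation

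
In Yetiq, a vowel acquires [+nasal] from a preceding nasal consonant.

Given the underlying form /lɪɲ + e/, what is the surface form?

The vowel /e/ is adjacent to the preceding nasal /ɲ/, so it acquires [+nasal] and surfaces as [ẽ].

[lɪɲẽ]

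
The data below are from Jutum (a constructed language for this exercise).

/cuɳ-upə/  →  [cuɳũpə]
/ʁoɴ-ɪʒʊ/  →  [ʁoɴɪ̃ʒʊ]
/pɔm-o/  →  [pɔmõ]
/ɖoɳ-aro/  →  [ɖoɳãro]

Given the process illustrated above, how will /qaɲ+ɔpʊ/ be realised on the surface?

[qaɲɔ̃pʊ]

The data show progressive nasality assimilation (vowel nasalisation): /u/ → [ũ] after /ɳ/; /ɪ/ → [ɪ̃] after /ɴ/; /o/ → [õ] after /m/; /a/ → [ã] after /ɳ/ — a vowel is nasalised by an immediately preceding nasal consonant.
The vowel /ɔ/ is adjacent to the preceding nasal /ɲ/, so it acquires [+nasal] and surfaces as [ɔ̃].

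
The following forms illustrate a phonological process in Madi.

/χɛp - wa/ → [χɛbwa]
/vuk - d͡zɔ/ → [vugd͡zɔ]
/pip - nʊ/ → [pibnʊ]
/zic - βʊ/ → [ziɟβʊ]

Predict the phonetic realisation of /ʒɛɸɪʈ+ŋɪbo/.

The data show regressive voicing assimilation: /p/ → [b] before /w/; /k/ → [g] before /d͡z/; /p/ → [b] before /n/; /c/ → [ɟ] before /β/. In each pair only voicing changes, matching the following consonant, while place and manner stay constant.
The rule targets /ʈ/ (voiceless retroflex stop), which sits before the trigger /ŋ/ (voiced).
A voiced retroflex stop is [ɖ], so the surface segment is [ɖ].

[ʒɛɸɪɖŋɪbo]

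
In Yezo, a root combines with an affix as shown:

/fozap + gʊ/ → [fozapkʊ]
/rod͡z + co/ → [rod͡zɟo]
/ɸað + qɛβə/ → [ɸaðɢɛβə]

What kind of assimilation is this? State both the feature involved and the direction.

Underlying /g/ is realised as [k] next to /p/; /p/ itself does not change.
/g/ is voiced while /p/ is voiceless; the output [k] is voiceless, matching the trigger — so the feature that spreads is voicing.
Place and manner are unchanged, so the assimilation is partial, not total.
Checking the remaining alternations: /c/ → [ɟ] after /d͡z/ (voiceless → voiced, matching voiced); /q/ → [ɢ] after /ð/ (voiceless → voiced, matching voiced) — only voicing changes, and always toward the preceding segment.
Since the segment that changes follows the conditioning segment, the assimilation is progressive.

progressive voicing assimilation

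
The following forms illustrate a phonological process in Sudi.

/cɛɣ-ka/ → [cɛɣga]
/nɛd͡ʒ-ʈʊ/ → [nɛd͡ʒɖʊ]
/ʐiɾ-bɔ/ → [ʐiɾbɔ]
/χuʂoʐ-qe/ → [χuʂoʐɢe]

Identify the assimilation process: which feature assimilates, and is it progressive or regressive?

progressive voicing assimilation

Underlying /k/ is realised as [g] next to /ɣ/; /ɣ/ itself does not change.
/k/ is voiceless while /ɣ/ is voiced; the output [g] is voiced, matching the trigger — so the feature that spreads is voicing.
Place and manner are unchanged, so the assimilation is partial, not total.
The other alternating forms pattern the same way: /ʈ/ → [ɖ] after /d͡ʒ/ (voiceless → voiced, matching voiced); /q/ → [ɢ] after /ʐ/ (voiceless → voiced, matching voiced) — only voicing changes, and always toward the preceding segment.
No alternation appears in [ʐiɾbɔ]: there the adjacent consonants already agree in voicing (/b/ and /ɾ/ are both voiced), so this form is consistent with the same rule.
Since the segment that changes follows the conditioning segment, the assimilation is progressive.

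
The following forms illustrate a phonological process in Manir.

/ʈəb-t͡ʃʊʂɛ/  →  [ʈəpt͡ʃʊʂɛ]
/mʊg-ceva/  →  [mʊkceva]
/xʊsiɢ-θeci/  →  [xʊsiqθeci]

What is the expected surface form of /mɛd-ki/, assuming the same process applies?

The data show regressive voicing assimilation: /b/ → [p] before /t͡ʃ/; /g/ → [k] before /c/; /ɢ/ → [q] before /θ/. In each pair only voicing changes, matching the following consonant, while place and manner stay constant.
/d/ is a voiced alveolar stop. The following trigger /k/ is voiceless, so /d/ must become voiceless as well.
A voiceless alveolar stop is [t], so the surface segment is [t].

[mɛtki]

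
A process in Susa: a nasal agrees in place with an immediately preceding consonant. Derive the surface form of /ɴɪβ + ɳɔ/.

The rule targets /ɳ/ (voiced retroflex nasal), which sits after the trigger /β/ (bilabial).
A voiced bilabial nasal is [m], so the surface segment is [m].

[ɴɪβmɔ]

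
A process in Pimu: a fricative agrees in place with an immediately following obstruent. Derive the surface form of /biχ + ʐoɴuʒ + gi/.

[biʂʐoɴuɣgi]

The rule targets /χ/ (voiceless uvular fricative), which sits before the trigger /ʐ/ (retroflex).
The voiceless retroflex fricative is [ʂ], so /χ/ → [ʂ].
The same rule applies at the second boundary: /ʒ/ → [ɣ] next to /g/.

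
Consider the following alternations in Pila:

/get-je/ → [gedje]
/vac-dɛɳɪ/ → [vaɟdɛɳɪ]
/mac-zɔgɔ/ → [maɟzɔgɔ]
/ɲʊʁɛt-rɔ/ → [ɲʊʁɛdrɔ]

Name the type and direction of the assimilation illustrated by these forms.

regressive voicing assimilation

Comparing underlying and surface forms, /t/ → [d] is the alternation; the neighbouring /j/ is constant.
The change voiceless → voiced matches the voicing of the following /j/, identifying this as voicing assimilation.
Place and manner are unchanged, so the assimilation is partial, not total.
The other alternating forms pattern the same way: /c/ → [ɟ] before /d/ (voiceless → voiced, matching voiced); /c/ → [ɟ] before /z/ (voiceless → voiced, matching voiced); /t/ → [d] before /r/ (voiceless → voiced, matching voiced) — only voicing changes, and always toward the following segment.
The trigger is the following segment, so the direction is regressive (anticipatory).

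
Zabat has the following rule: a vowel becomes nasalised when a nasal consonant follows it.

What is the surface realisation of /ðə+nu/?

[ðə̃nu]

/ə/ sits next to the nasal /n/ and is therefore nasalised to [ə̃].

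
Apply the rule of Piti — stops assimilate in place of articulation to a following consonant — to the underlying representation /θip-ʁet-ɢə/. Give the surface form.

[θiqʁeqɢə]

/p/ is a voiceless bilabial stop. The following trigger /ʁ/ is uvular, so /p/ must become uvular as well.
The voiceless uvular stop is [q], so /p/ → [q].
At the second juncture, /t/ likewise becomes [q] adjacent to /ɢ/.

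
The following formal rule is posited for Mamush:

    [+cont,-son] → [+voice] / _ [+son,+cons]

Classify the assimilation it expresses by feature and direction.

The target ([+cont,-son], fricatives) acquires [+voice] next to a sonorant consonant ([+son,+cons]) — it takes on the voicing of its neighbour, so the feature that spreads is voicing.
Since the environment is written after the underscore, the trigger follows the target; the direction is regressive.

regressive voicing assimilation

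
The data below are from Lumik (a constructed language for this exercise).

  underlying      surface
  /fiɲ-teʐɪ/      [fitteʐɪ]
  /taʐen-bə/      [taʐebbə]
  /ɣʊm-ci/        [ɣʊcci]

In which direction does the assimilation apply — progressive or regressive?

regressive

Comparing underlying and surface forms, /ɲ/ → [t] is the alternation; the neighbouring /t/ is constant.
The output [t] is identical to the trigger /t/ — every feature (place, manner, voicing) has been copied — so this is total assimilation.
The remaining alternations confirm this: /n/ → [b] before /b/; /m/ → [c] before /c/ — in each case the output is a copy of the following consonant.
The trigger is the following segment, so the direction is regressive (anticipatory).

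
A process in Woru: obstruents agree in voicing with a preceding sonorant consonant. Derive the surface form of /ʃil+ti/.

The rule targets /t/ (voiceless alveolar stop), which sits after the trigger /l/ (voiced).
Changing only its voicing to voiced gives [d] — the voiced alveolar stop.

[ʃildi]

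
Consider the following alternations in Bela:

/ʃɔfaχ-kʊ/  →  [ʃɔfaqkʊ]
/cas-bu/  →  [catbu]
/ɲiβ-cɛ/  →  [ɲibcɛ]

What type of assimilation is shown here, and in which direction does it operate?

regressive manner assimilation

The segment that alternates is /χ/, which surfaces as [q] when adjacent to /k/.
The change fricative → stop matches the manner of the following /k/, identifying this as manner assimilation.
Place and voice are unchanged, so the assimilation is partial, not total.
The same holds elsewhere in the data: /s/ → [t] before /b/ (fricative → stop, matching a stop); /β/ → [b] before /c/ (fricative → stop, matching a stop) — only manner changes, and always toward the following segment.
Since the segment that changes precedes the conditioning segment, the assimilation is regressive.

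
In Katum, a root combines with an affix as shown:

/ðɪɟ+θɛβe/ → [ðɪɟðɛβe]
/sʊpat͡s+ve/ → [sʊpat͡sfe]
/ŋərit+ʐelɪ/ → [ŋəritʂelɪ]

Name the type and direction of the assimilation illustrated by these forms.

Comparing underlying and surface forms, /θ/ → [ð] is the alternation; the neighbouring /ɟ/ is constant.
/θ/ is voiceless while /ɟ/ is voiced; the output [ð] is voiced, matching the trigger — so the feature that spreads is voicing.
Place and manner are unchanged, so the assimilation is partial, not total.
The other alternating forms pattern the same way: /v/ → [f] after /t͡s/ (voiced → voiceless, matching voiceless); /ʐ/ → [ʂ] after /t/ (voiced → voiceless, matching voiceless) — only voicing changes, and always toward the preceding segment.
Since the segment that changes follows the conditioning segment, the assimilation is progressive.

progressive voicing assimilation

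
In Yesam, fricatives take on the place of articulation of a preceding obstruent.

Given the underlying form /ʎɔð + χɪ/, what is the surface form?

[ʎɔðθɪ]

The rule targets /χ/ (voiceless uvular fricative), which sits after the trigger /ð/ (dental).
A voiceless dental fricative is [θ], so the surface segment is [θ].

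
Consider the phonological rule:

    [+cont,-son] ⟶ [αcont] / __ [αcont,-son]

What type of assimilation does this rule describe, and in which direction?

regressive manner assimilation

The rule copies [cont] (continuancy) from the environment onto the target fricatives; since [±cont] encodes the stop/fricative manner contrast, the assimilating dimension is manner.
The conditioning segment sits to the right of the focus bar, meaning the trigger follows the segment that changes — regressive assimilation.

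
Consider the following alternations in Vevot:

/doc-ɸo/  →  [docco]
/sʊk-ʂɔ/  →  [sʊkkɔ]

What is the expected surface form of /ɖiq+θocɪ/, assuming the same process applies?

The data show progressive total assimilation (/ɸ/ → [c] after /c/; /ʂ/ → [k] after /k/): in every case the target segment becomes identical to its preceding neighbour, copying more than a single feature.
/θ/ is the segment targeted by the rule; it sits immediately after /q/, so it assimilates completely and surfaces as [q].

[ɖiqqocɪ]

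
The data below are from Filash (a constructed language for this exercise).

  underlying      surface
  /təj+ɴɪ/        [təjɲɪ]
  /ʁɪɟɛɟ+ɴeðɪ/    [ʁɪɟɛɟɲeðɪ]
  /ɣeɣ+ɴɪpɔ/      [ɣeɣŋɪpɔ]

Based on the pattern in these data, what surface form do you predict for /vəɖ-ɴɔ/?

The data show progressive place assimilation: /ɴ/ → [ɲ] after /j/; /ɴ/ → [ɲ] after /ɟ/; /ɴ/ → [ŋ] after /ɣ/. In each pair only place changes, matching the preceding consonant, while manner and voice stay constant.
/ɴ/ is a voiced uvular nasal. The preceding trigger /ɖ/ is retroflex, so /ɴ/ must become retroflex as well.
Changing only its place to retroflex gives [ɳ] — the voiced retroflex nasal.

[vəɖɳɔ]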